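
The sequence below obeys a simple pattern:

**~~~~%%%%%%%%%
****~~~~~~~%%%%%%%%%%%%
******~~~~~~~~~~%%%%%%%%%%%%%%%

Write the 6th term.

************~~~~~~~~~~~~~~~~~~~%%%%%%%%%%%%%%%%%%%%%%%%

Term n consists of 2n-2 *'s, followed by 3n-2 ~'s, followed by 3n+3 %'s, where the shown terms are n = 2, 3, 4.
At n = 7 the blocks have lengths 12, 19, 24.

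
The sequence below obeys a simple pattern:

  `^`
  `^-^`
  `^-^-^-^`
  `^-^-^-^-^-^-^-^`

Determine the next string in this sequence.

Every step duplicates the string with '-' between the halves.
Doubling ^-^-^-^-^-^-^-^ with '-' between the halves:

^-^-^-^-^-^-^-^-^-^-^-^-^-^-^-^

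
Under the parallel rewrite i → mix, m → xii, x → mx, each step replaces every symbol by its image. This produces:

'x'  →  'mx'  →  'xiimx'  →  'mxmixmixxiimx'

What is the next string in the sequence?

φ(mxmixmixxiimx) expands symbol-by-symbol to xii mx xii mix mx xii mix mx mx mix mix xii mx; joining the 13 pieces gives the next term.

xiimxxiimixmxxiimixmxmxmixmixxiimx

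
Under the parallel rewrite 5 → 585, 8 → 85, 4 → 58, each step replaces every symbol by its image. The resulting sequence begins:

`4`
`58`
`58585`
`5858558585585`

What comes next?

Rewriting the 13 symbols of 5858558585585 one by one yields 585 85 585 85 585 585 85 585 85 585 585 85 585; concatenated:

5858558585585585855858558558585585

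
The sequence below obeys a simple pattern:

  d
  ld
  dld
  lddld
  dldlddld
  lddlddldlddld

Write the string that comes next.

dldlddldlddlddldlddld

This is a Fibonacci-style word recurrence s(k) = s(k−2)·s(k−1): e.g. d·ld = dld.
So term 7 is dldlddld·lddlddldlddld.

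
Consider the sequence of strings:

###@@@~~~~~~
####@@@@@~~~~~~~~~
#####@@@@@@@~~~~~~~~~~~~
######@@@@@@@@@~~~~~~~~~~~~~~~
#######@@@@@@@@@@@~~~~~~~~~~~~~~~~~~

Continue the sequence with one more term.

########@@@@@@@@@@@@@~~~~~~~~~~~~~~~~~~~~~

Reading off run lengths: # runs 3, 4, 5, 6, 7; @ runs 3, 5, 7, 9, 11; ~ runs 6, 9, 12, 15, 18 — each is linear in n (n = 1, 2, …).
At n = 6 the blocks have lengths 8, 13, 21.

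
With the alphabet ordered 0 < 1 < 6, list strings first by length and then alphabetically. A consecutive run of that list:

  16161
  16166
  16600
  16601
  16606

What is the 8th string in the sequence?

16616

Advancing 3 positions from 16606 through 16606 → 16610 → 16611 reaches term 8.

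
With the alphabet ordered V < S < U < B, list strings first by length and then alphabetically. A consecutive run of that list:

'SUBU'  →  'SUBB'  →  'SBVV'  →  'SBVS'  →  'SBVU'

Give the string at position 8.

SBSS

Advancing 3 positions from SBVU through SBVU → SBVB → SBSV reaches term 8.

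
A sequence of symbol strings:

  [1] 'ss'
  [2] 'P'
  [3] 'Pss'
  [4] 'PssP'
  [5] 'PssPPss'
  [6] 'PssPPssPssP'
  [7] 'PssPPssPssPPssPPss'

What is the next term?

This is a Fibonacci-style word recurrence s(k) = s(k−1)·s(k−2): e.g. P·ss = Pss.
The next term joins PssPPssPssPPssPPss and PssPPssPssP.

PssPPssPssPPssPPssPssPPssPssP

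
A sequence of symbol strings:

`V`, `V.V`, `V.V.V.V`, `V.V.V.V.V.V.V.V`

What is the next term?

s(k+1) = s(k)·.·s(k) — each term doubles the last with '.' between the halves.
Doubling V.V.V.V.V.V.V.V with '.' between the halves:

V.V.V.V.V.V.V.V.V.V.V.V.V.V.V.V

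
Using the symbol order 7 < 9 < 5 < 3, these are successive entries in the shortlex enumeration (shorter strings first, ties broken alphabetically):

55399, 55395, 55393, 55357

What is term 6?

Stepping forward 2 times from 55357: 55357 → 55359, then the target.

55355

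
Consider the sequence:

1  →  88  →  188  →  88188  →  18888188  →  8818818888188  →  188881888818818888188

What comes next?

8818818888188188881888818818888188

From term 3 onward, concatenate the second-to-last term with the last: 1·88 = 188, 88·188 = 88188, …
So term 8 is 8818818888188·188881888818818888188.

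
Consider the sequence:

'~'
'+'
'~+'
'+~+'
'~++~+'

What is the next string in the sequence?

This is a Fibonacci-style word recurrence s(k) = s(k−2)·s(k−1): e.g. ~·+ = ~+.
Continuing: +~+ · ~++~+ gives term 6.

+~+~++~+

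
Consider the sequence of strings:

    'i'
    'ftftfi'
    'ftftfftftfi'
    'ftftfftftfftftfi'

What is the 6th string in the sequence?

Each term is the previous one with ftftf prepended.
From ftftfftftfftftfi, 2 further steps: ftftfftftfftftfi → ftftfftftfftftfftftfi → (answer).

ftftfftftfftftfftftfftftfi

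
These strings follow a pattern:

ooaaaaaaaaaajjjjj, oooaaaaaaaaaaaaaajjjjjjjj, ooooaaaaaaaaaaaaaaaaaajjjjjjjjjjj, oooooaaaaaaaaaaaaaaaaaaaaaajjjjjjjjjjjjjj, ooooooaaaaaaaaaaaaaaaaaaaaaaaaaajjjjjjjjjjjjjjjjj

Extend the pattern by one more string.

oooooooaaaaaaaaaaaaaaaaaaaaaaaaaaaaaajjjjjjjjjjjjjjjjjjjj

Reading off run lengths: o runs 2, 3, 4, 5, 6; a runs 10, 14, 18, 22, 26; j runs 5, 8, 11, 14, 17 — each is linear in n, where the shown terms are n = 2, 3, 4, 5, 6.
Setting n = 7 gives 7, 30, 20 characters in each block.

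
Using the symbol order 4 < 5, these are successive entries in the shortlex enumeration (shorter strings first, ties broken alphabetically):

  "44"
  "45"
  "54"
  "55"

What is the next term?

After 55 the length-2 strings are exhausted; the first length-3 string is 3 copies of 4.

444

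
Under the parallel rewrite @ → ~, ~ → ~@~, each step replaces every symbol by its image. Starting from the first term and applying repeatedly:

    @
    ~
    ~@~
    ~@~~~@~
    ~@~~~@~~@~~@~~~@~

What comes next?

~@~~~@~~@~~@~~~@~~@~~~@~~@~~~@~~@~~@~~~@~

Applying the rule to each of the 17 symbols of ~@~~~@~~@~~@~~~@~ gives the pieces ~@~ ~ ~@~ ~@~ ~@~ ~ ~@~ ~@~ ~ ~@~ ~@~ ~ ~@~ ~@~ ~@~ ~ ~@~, which concatenate to the answer.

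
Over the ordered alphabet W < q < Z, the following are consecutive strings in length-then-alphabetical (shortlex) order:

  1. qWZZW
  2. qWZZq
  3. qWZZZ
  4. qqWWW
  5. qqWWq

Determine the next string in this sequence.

Find the rightmost character of qqWWq below Z, bump it to the next letter, and reset everything to its right to W.

qqWWZ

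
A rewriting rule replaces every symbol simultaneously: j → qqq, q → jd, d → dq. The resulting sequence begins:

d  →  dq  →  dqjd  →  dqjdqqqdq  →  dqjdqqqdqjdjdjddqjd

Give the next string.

Applying the rule to each of the 19 symbols of dqjdqqqdqjdjdjddqjd gives the pieces dq jd qqq dq jd jd jd dq jd qqq dq qqq dq qqq dq dq jd qqq dq, which concatenate to the answer.

dqjdqqqdqjdjdjddqjdqqqdqqqqdqqqqdqdqjdqqqdq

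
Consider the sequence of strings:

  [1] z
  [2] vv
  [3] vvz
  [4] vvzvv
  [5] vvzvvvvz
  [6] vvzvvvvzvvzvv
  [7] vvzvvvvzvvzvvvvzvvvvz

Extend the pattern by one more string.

vvzvvvvzvvzvvvvzvvvvzvvzvvvvzvvzvv

This is a Fibonacci-style word recurrence s(k) = s(k−1)·s(k−2): e.g. vv·z = vvz.
The next term joins vvzvvvvzvvzvvvvzvvvvz and vvzvvvvzvvzvv.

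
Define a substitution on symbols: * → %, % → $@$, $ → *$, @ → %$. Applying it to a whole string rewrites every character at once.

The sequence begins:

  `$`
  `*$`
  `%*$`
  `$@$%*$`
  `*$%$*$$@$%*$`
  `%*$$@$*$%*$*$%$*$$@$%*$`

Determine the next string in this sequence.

$@$%*$*$%$*$%*$$@$%*$%*$$@$*$%*$*$%$*$$@$%*$

Replace each of the 23 characters of %*$$@$*$%*$*$%$*$$@$%*$ in place — $@$ % *$ *$ %$ *$ % *$ $@$ % *$ % *$ $@$ *$ % *$ *$ %$ *$ $@$ % *$ — and concatenate.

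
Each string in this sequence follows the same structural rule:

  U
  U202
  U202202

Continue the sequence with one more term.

Every step adds 202 to the end: s(k+1) = s(k)·202.
One more step from U202202 gives the answer.

U202202202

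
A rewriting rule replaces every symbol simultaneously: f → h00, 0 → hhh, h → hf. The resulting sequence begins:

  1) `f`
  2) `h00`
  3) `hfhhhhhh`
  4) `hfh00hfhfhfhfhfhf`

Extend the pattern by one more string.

hfh00hfhhhhhhhfh00hfh00hfh00hfh00hfh00hfh00

Applying the rule to each of the 17 symbols of hfh00hfhfhfhfhfhf gives the pieces hf h00 hf hhh hhh hf h00 hf h00 hf h00 hf h00 hf h00 hf h00, which concatenate to the answer.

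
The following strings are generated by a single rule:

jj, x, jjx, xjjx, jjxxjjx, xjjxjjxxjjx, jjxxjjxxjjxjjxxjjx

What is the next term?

This is a Fibonacci-style word recurrence s(k) = s(k−2)·s(k−1): e.g. jj·x = jjx.
Continuing: xjjxjjxxjjx · jjxxjjxxjjxjjxxjjx gives term 8.

xjjxjjxxjjxjjxxjjxxjjxjjxxjjx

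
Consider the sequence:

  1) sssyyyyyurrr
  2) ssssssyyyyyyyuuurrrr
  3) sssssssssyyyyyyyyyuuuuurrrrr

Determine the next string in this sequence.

ssssssssssssyyyyyyyyyyyuuuuuuurrrrrr

Each string has the form s^{3n} y^{2n+3} u^{2n-1} r^{n+2} (n = 1, 2, …).
For the next term, n = 4, so the run lengths are 12, 11, 7, 6.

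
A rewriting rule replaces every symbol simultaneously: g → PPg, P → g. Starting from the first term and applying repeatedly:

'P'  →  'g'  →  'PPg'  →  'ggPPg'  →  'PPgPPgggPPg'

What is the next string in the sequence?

ggPPgggPPgPPgPPgggPPg

Apply φ to PPgPPgggPPg symbol by symbol: P→g, P→g, g→PPg, P→g, P→g, g→PPg, g→PPg, g→PPg, P→g, P→g, g→PPg; joined: g g PPg g g PPg PPg PPg g g PPg.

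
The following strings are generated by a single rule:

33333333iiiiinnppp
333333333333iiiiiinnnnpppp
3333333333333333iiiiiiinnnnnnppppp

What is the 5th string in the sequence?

333333333333333333333333iiiiiiiiinnnnnnnnnnppppppp

Reading off run lengths: 3 runs 8, 12, 16; i runs 5, 6, 7; n runs 2, 4, 6; p runs 3, 4, 5 — each is linear in n, where the shown terms are n = 2, 3, 4.
Setting n = 6 gives 24, 9, 10, 7 characters in each block.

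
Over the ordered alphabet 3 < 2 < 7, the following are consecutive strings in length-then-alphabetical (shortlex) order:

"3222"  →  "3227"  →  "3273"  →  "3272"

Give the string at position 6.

Advancing 2 positions from 3272 through 3272 → 3277 reaches term 6.

3733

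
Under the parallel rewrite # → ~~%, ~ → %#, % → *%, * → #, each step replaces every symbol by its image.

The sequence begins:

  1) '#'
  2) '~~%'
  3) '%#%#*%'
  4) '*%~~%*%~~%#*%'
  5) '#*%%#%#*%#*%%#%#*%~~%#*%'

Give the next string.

~~%#*%*%~~%*%~~%#*%~~%#*%*%~~%*%~~%#*%%#%#*%~~%#*%

φ(#*%%#%#*%#*%%#%#*%~~%#*%) expands symbol-by-symbol to ~~% # *% *% ~~% *% ~~% # *% ~~% # *% *% ~~% *% ~~% # *% %# %# *% ~~% # *%; joining the 24 pieces gives the next term.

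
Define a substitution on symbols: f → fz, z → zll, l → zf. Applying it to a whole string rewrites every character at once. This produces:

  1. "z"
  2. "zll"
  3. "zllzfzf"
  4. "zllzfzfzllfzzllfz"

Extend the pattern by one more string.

Replace each of the 17 characters of zllzfzfzllfzzllfz in place — zll zf zf zll fz zll fz zll zf zf fz zll zll zf zf fz zll — and concatenate.

zllzfzfzllfzzllfzzllzfzffzzllzllzfzffzzll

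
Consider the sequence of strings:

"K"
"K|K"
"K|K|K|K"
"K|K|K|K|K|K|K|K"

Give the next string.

Every step duplicates the string with '|' between the halves.
One more doubling of K|K|K|K|K|K|K|K gives the answer.

K|K|K|K|K|K|K|K|K|K|K|K|K|K|K|K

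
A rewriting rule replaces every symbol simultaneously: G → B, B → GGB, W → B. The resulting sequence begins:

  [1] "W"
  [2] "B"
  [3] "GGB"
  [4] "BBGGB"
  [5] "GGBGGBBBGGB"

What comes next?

BBGGBBBGGBGGBGGBBBGGB

Rewriting each symbol of GGBGGBBBGGB: G→B, G→B, B→GGB, G→B, G→B, B→GGB, B→GGB, B→GGB, G→B, G→B, B→GGB, which concatenates to B B GGB B B GGB GGB GGB B B GGB.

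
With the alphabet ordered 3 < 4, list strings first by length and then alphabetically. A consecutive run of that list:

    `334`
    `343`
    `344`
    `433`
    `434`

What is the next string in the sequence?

The successor of 434 increments the rightmost position that isn't already 4 and resets every position after it to 3.

443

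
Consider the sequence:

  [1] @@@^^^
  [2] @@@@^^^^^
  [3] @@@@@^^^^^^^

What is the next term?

@@@@@@^^^^^^^^^

Term n consists of n+1 @'s, followed by 2n-1 ^'s, where the shown terms are n = 2, 3, 4.
For the next term, n = 5, so the run lengths are 6, 9.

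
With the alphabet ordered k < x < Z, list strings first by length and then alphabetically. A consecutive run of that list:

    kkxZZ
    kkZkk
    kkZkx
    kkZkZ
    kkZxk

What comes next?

kkZxx

Find the rightmost character of kkZxk below Z, bump it to the next letter, and reset everything to its right to k.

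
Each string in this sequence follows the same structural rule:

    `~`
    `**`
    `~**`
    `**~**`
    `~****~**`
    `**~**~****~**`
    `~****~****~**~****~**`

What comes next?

**~**~****~**~****~****~**~****~**

From term 3 onward, concatenate the second-to-last term with the last: ~·** = ~**, **·~** = **~**, …
The next term joins **~**~****~** and ~****~****~**~****~**.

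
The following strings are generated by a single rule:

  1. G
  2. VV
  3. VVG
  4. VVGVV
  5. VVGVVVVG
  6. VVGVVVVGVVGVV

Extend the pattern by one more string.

VVGVVVVGVVGVVVVGVVVVG

This is a Fibonacci-style word recurrence s(k) = s(k−1)·s(k−2): e.g. VV·G = VVG.
The next term joins VVGVVVVGVVGVV and VVGVVVVG.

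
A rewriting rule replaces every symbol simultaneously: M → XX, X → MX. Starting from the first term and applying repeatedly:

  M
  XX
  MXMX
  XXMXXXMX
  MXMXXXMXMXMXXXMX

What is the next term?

Rewriting the 16 symbols of MXMXXXMXMXMXXXMX one by one yields XX MX XX MX MX MX XX MX XX MX XX MX MX MX XX MX; concatenated:

XXMXXXMXMXMXXXMXXXMXXXMXMXMXXXMX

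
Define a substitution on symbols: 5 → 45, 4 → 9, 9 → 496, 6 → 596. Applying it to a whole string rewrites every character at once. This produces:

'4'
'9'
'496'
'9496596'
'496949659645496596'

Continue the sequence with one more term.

Rewriting the 18 symbols of 496949659645496596 one by one yields 9 496 596 496 9 496 596 45 496 596 9 45 9 496 596 45 496 596; concatenated:

9496596496949659645496596945949659645496596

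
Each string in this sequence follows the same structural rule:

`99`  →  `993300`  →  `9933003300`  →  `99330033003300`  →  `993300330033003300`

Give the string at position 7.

99330033003300330033003300

The strings grow by a fixed suffix 3300 each time.
From 993300330033003300, 2 further steps: 993300330033003300 → 9933003300330033003300 → (answer).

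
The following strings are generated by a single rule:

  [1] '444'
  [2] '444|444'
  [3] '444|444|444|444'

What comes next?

444|444|444|444|444|444|444|444

Every step duplicates the string with '|' between the halves.
So the next term is two copies of 444|444|444|444 with '|' between the halves.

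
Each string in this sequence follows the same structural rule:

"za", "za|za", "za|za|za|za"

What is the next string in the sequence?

s(k+1) = s(k)·|·s(k) — each term doubles the last with '|' between the halves.
Doubling za|za|za|za with '|' between the halves:

za|za|za|za|za|za|za|za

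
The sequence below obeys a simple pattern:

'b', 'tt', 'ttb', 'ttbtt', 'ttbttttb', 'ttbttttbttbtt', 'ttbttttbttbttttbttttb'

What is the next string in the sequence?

Each term (from the third on) is the previous term followed by the one before it: term 3 = tt·b = ttb.
The next term joins ttbttttbttbttttbttttb and ttbttttbttbtt.

ttbttttbttbttttbttttbttbttttbttbtt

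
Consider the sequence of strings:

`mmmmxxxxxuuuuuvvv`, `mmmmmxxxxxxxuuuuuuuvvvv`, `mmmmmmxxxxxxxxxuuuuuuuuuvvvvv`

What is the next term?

mmmmmmmxxxxxxxxxxxuuuuuuuuuuuvvvvvv

Term n consists of n+2 m's, followed by 2n+1 x's, followed by 2n+1 u's, followed by n+1 v's, where the shown terms are n = 2, 3, 4.
Setting n = 5 gives 7, 11, 11, 6 characters in each block.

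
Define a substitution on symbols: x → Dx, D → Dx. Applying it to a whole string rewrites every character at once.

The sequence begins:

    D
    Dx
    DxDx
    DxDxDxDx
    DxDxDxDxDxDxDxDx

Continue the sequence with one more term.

DxDxDxDxDxDxDxDxDxDxDxDxDxDxDxDx

Applying the rule to each of the 16 symbols of DxDxDxDxDxDxDxDx gives the pieces Dx Dx Dx Dx Dx Dx Dx Dx Dx Dx Dx Dx Dx Dx Dx Dx, which concatenate to the answer.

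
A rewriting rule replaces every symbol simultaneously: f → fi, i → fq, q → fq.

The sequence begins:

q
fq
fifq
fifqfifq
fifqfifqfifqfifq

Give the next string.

fifqfifqfifqfifqfifqfifqfifqfifq

Replace each of the 16 characters of fifqfifqfifqfifq in place — fi fq fi fq fi fq fi fq fi fq fi fq fi fq fi fq — and concatenate.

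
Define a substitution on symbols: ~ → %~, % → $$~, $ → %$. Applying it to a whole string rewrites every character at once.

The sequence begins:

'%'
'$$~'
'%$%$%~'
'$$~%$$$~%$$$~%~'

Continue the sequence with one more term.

%$%$%~$$~%$%$%$%~$$~%$%$%$%~$$~%~

Applying the rule to each of the 15 symbols of $$~%$$$~%$$$~%~ gives the pieces %$ %$ %~ $$~ %$ %$ %$ %~ $$~ %$ %$ %$ %~ $$~ %~, which concatenate to the answer.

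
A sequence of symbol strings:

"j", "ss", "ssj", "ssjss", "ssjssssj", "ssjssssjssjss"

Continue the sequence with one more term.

ssjssssjssjssssjssssj

Each term (from the third on) is the previous term followed by the one before it: term 3 = ss·j = ssj.
The next term joins ssjssssjssjss and ssjssssj.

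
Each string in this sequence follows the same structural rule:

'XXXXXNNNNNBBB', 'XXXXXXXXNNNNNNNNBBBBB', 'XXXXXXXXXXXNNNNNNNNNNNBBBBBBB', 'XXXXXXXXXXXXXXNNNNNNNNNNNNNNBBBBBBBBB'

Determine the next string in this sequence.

Reading off run lengths: X runs 5, 8, 11, 14; N runs 5, 8, 11, 14; B runs 3, 5, 7, 9 — each is linear in n (n = 1, 2, …).
For the next term, n = 5, so the run lengths are 17, 17, 11.

XXXXXXXXXXXXXXXXXNNNNNNNNNNNNNNNNNBBBBBBBBBBB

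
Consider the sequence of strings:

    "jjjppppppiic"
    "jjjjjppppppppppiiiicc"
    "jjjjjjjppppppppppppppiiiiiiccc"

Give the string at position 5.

jjjjjjjjjjjppppppppppppppppppppppiiiiiiiiiiccccc

Each string has the form j^{2n+1} p^{4n+2} i^{2n} c^{n} (n = 1, 2, …).
Setting n = 5 gives 11, 22, 10, 5 characters in each block.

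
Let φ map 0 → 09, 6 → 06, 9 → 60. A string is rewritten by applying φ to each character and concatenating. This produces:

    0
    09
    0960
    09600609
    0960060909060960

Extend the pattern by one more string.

Applying the rule to each of the 16 symbols of 0960060909060960 gives the pieces 09 60 06 09 09 06 09 60 09 60 09 06 09 60 06 09, which concatenate to the answer.

09600609090609600960090609600609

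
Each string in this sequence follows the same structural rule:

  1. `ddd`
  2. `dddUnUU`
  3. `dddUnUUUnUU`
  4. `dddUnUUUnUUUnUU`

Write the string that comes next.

The strings grow by a fixed suffix UnUU each time.
So the next term is dddUnUUUnUUUnUU·UnUU.

dddUnUUUnUUUnUUUnUU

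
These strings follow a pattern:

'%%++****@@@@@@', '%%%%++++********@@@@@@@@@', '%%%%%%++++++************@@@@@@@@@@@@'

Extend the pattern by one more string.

%%%%%%%%++++++++****************@@@@@@@@@@@@@@@

The n-th term is 2n %'s then 2n +'s then 4n *'s then 3n+3 @'s (n = 1, 2, …).
At n = 4 the blocks have lengths 8, 8, 16, 15.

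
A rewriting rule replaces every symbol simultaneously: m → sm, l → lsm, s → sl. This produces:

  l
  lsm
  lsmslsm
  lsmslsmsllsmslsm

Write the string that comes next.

Replace each of the 16 characters of lsmslsmsllsmslsm in place — lsm sl sm sl lsm sl sm sl lsm lsm sl sm sl lsm sl sm — and concatenate.

lsmslsmsllsmslsmsllsmlsmslsmsllsmslsm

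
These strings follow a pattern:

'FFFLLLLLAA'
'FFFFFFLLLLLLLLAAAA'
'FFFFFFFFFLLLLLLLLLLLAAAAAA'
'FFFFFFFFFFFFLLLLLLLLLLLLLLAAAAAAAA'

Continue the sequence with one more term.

FFFFFFFFFFFFFFFLLLLLLLLLLLLLLLLLAAAAAAAAAA

Reading off run lengths: F runs 3, 6, 9, 12; L runs 5, 8, 11, 14; A runs 2, 4, 6, 8 — each is linear in n (n = 1, 2, …).
At n = 5 the blocks have lengths 15, 17, 10.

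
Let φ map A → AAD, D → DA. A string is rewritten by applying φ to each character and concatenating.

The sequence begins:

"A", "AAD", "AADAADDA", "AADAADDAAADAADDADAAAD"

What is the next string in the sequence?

Rewriting the 21 symbols of AADAADDAAADAADDADAAAD one by one yields AAD AAD DA AAD AAD DA DA AAD AAD AAD DA AAD AAD DA DA AAD DA AAD AAD AAD DA; concatenated:

AADAADDAAADAADDADAAADAADAADDAAADAADDADAAADDAAADAADAADDA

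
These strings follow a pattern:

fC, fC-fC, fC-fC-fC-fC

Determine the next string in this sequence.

s(k+1) = s(k)·-·s(k) — each term doubles the last with '-' between the halves.
So the next term is two copies of fC-fC-fC-fC with '-' between the halves.

fC-fC-fC-fC-fC-fC-fC-fC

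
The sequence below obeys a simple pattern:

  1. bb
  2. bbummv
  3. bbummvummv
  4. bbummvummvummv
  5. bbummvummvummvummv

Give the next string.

bbummvummvummvummvummv

Every step adds ummv to the end: s(k+1) = s(k)·ummv.
One more step from bbummvummvummvummv gives the answer.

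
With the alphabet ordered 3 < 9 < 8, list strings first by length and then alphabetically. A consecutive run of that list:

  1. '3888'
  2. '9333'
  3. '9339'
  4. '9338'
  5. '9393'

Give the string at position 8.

9383

Stepping forward 3 times from 9393: 9393 → 9399 → 9398, then the target.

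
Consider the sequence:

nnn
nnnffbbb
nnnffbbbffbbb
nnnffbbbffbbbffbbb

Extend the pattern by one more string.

nnnffbbbffbbbffbbbffbbb

Each term is the previous one with ffbbb appended.
One more step from nnnffbbbffbbbffbbb gives the answer.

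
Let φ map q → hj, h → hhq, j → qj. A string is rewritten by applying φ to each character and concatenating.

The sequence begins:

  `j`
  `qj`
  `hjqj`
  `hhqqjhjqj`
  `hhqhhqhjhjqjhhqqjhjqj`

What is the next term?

Applying the rule to each of the 21 symbols of hhqhhqhjhjqjhhqqjhjqj gives the pieces hhq hhq hj hhq hhq hj hhq qj hhq qj hj qj hhq hhq hj hj qj hhq qj hj qj, which concatenate to the answer.

hhqhhqhjhhqhhqhjhhqqjhhqqjhjqjhhqhhqhjhjqjhhqqjhjqj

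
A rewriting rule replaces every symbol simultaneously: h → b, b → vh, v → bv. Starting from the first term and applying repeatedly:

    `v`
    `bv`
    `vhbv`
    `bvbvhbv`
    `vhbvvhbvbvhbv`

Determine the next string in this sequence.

bvbvhbvbvbvhbvvhbvbvhbv

Replace each of the 13 characters of vhbvvhbvbvhbv in place — bv b vh bv bv b vh bv vh bv b vh bv — and concatenate.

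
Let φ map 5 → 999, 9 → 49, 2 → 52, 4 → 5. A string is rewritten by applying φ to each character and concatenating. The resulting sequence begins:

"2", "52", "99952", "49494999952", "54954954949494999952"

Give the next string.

Replace each of the 20 characters of 54954954949494999952 in place — 999 5 49 999 5 49 999 5 49 5 49 5 49 5 49 49 49 49 999 52 — and concatenate.

99954999954999954954954954949494999952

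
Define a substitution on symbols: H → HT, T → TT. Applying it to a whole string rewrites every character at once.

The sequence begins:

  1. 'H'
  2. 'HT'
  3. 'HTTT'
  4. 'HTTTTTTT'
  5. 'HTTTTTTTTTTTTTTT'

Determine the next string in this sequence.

Replace each of the 16 characters of HTTTTTTTTTTTTTTT in place — HT TT TT TT TT TT TT TT TT TT TT TT TT TT TT TT — and concatenate.

HTTTTTTTTTTTTTTTTTTTTTTTTTTTTTTT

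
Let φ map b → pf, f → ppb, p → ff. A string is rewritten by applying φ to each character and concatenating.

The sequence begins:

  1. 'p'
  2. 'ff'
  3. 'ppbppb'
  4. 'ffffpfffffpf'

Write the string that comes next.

ppbppbppbppbffppbppbppbppbppbffppb

Expanding ffffpfffffpf: f→ppb, f→ppb, f→ppb, f→ppb, p→ff, f→ppb, f→ppb, f→ppb, f→ppb, f→ppb, p→ff, f→ppb. Concatenated: ppb ppb ppb ppb ff ppb ppb ppb ppb ppb ff ppb.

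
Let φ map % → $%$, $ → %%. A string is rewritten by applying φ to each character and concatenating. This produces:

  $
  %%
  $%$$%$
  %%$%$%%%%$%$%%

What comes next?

$%$$%$%%$%$%%$%$$%$$%$$%$%%$%$%%$%$$%$

φ(%%$%$%%%%$%$%%) expands symbol-by-symbol to $%$ $%$ %% $%$ %% $%$ $%$ $%$ $%$ %% $%$ %% $%$ $%$; joining the 14 pieces gives the next term.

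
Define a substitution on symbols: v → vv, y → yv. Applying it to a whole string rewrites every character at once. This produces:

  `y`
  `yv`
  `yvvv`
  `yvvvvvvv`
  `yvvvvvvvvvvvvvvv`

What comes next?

yvvvvvvvvvvvvvvvvvvvvvvvvvvvvvvv

Replace each of the 16 characters of yvvvvvvvvvvvvvvv in place — yv vv vv vv vv vv vv vv vv vv vv vv vv vv vv vv — and concatenate.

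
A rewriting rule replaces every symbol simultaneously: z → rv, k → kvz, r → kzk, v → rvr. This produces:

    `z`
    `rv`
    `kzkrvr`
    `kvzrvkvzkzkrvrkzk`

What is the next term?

kvzrvrrvkzkrvrkvzrvrrvkvzrvkvzkzkrvrkzkkvzrvkvz

Applying the rule to each of the 17 symbols of kvzrvkvzkzkrvrkzk gives the pieces kvz rvr rv kzk rvr kvz rvr rv kvz rv kvz kzk rvr kzk kvz rv kvz, which concatenate to the answer.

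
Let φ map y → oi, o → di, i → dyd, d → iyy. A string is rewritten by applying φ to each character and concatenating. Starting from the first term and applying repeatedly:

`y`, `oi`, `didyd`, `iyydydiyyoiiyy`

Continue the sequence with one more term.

Replace each of the 14 characters of iyydydiyyoiiyy in place — dyd oi oi iyy oi iyy dyd oi oi di dyd dyd oi oi — and concatenate.

dydoioiiyyoiiyydydoioididyddydoioi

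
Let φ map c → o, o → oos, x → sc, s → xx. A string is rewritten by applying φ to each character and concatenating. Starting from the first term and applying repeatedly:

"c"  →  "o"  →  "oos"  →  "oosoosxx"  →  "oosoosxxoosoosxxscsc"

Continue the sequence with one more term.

Applying the rule to each of the 20 symbols of oosoosxxoosoosxxscsc gives the pieces oos oos xx oos oos xx sc sc oos oos xx oos oos xx sc sc xx o xx o, which concatenate to the answer.

oosoosxxoosoosxxscscoosoosxxoosoosxxscscxxoxxo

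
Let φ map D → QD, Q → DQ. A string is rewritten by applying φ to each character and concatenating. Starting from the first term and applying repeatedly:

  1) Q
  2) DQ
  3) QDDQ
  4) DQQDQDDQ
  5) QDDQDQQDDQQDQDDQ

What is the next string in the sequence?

φ(QDDQDQQDDQQDQDDQ) expands symbol-by-symbol to DQ QD QD DQ QD DQ DQ QD QD DQ DQ QD DQ QD QD DQ; joining the 16 pieces gives the next term.

DQQDQDDQQDDQDQQDQDDQDQQDDQQDQDDQ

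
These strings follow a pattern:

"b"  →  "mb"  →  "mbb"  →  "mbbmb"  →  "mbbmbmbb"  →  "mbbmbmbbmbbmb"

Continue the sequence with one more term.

From term 3 onward, concatenate the last term with the second-to-last: mb·b = mbb, mbb·mb = mbbmb, …
So term 7 is mbbmbmbbmbbmb·mbbmbmbb.

mbbmbmbbmbbmbmbbmbmbb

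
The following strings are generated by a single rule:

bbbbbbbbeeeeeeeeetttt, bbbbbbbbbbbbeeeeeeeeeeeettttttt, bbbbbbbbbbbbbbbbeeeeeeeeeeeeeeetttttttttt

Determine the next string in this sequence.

The n-th term is 4n b's then 3n+3 e's then 3n-2 t's, where the shown terms are n = 2, 3, 4.
Setting n = 5 gives 20, 18, 13 characters in each block.

bbbbbbbbbbbbbbbbbbbbeeeeeeeeeeeeeeeeeettttttttttttt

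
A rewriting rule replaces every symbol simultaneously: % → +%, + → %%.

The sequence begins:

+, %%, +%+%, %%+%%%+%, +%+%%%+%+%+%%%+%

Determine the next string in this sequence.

%%+%%%+%+%+%%%+%%%+%%%+%+%+%%%+%

Applying the rule to each of the 16 symbols of +%+%%%+%+%+%%%+% gives the pieces %% +% %% +% +% +% %% +% %% +% %% +% +% +% %% +%, which concatenate to the answer.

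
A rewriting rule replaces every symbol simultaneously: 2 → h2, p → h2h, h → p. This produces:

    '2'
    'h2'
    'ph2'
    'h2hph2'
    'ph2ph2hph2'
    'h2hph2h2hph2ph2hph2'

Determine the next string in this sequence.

ph2ph2hph2ph2ph2hph2h2hph2ph2hph2

φ(h2hph2h2hph2ph2hph2) expands symbol-by-symbol to p h2 p h2h p h2 p h2 p h2h p h2 h2h p h2 p h2h p h2; joining the 19 pieces gives the next term.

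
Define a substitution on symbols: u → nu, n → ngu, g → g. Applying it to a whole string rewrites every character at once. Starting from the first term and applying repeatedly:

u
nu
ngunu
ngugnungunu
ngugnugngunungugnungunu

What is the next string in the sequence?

Replace each of the 23 characters of ngugnugngunungugnungunu in place — ngu g nu g ngu nu g ngu g nu ngu nu ngu g nu g ngu nu ngu g nu ngu nu — and concatenate.

ngugnugngunugngugnungunungugnugngunungugnungunu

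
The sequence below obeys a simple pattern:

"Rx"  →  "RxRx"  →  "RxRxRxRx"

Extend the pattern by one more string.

RxRxRxRxRxRxRxRx

Each string is two copies of the previous one concatenated.
So the next term is two copies of RxRxRxRx.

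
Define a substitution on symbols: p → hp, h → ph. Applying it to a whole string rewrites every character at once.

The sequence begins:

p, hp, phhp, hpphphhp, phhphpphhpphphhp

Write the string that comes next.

hpphphhpphhphpphphhphpphhpphphhp

φ(phhphpphhpphphhp) expands symbol-by-symbol to hp ph ph hp ph hp hp ph ph hp hp ph hp ph ph hp; joining the 16 pieces gives the next term.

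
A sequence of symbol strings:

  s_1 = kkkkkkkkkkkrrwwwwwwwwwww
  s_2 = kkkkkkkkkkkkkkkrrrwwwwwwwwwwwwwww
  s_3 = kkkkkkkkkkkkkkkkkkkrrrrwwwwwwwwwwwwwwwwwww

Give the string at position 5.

Reading off run lengths: k runs 11, 15, 19; r runs 2, 3, 4; w runs 11, 15, 19 — each is linear in n, where the shown terms are n = 2, 3, 4.
For term 5, n = 6, so the run lengths are 27, 6, 27.

kkkkkkkkkkkkkkkkkkkkkkkkkkkrrrrrrwwwwwwwwwwwwwwwwwwwwwwwwwww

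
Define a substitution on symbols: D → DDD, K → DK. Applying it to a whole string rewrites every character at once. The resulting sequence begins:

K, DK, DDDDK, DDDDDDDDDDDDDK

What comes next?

DDDDDDDDDDDDDDDDDDDDDDDDDDDDDDDDDDDDDDDDK

Applying the rule to each of the 14 symbols of DDDDDDDDDDDDDK gives the pieces DDD DDD DDD DDD DDD DDD DDD DDD DDD DDD DDD DDD DDD DK, which concatenate to the answer.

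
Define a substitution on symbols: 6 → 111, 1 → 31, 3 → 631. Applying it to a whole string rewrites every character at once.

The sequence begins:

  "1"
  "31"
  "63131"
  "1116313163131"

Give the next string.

Rewriting the 13 symbols of 1116313163131 one by one yields 31 31 31 111 631 31 631 31 111 631 31 631 31; concatenated:

31313111163131631311116313163131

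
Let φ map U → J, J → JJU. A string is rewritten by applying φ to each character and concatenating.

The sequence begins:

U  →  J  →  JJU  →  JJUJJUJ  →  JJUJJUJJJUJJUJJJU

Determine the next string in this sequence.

JJUJJUJJJUJJUJJJUJJUJJUJJJUJJUJJJUJJUJJUJ

Replace each of the 17 characters of JJUJJUJJJUJJUJJJU in place — JJU JJU J JJU JJU J JJU JJU JJU J JJU JJU J JJU JJU JJU J — and concatenate.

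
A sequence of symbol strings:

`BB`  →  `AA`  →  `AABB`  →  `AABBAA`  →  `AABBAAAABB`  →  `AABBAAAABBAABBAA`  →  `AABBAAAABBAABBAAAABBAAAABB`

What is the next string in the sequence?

AABBAAAABBAABBAAAABBAAAABBAABBAAAABBAABBAA

This is a Fibonacci-style word recurrence s(k) = s(k−1)·s(k−2): e.g. AA·BB = AABB.
Continuing: AABBAAAABBAABBAAAABBAAAABB · AABBAAAABBAABBAA gives term 8.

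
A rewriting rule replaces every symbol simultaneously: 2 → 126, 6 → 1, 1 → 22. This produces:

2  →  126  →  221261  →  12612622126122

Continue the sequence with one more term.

22126122126112612622126122126126

Replace each of the 14 characters of 12612622126122 in place — 22 126 1 22 126 1 126 126 22 126 1 22 126 126 — and concatenate.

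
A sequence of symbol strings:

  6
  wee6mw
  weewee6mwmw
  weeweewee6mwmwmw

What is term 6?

weeweeweeweewee6mwmwmwmwmw

Every step adds wee to the front and mw to the end of the previous string.
From weeweewee6mwmwmw, 2 further steps: weeweewee6mwmwmw → weeweeweewee6mwmwmwmw → (answer).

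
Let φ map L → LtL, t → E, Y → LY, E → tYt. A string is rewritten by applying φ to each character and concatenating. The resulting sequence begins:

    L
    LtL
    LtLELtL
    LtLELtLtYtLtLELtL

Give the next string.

Replace each of the 17 characters of LtLELtLtYtLtLELtL in place — LtL E LtL tYt LtL E LtL E LY E LtL E LtL tYt LtL E LtL — and concatenate.

LtLELtLtYtLtLELtLELYELtLELtLtYtLtLELtL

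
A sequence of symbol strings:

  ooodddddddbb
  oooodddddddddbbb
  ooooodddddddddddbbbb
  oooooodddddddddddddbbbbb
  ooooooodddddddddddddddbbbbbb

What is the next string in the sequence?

The n-th term is n o's then 2n+1 d's then n-1 b's, where the shown terms are n = 3, 4, 5, 6, 7.
For the next term, n = 8, so the run lengths are 8, 17, 7.

oooooooodddddddddddddddddbbbbbbb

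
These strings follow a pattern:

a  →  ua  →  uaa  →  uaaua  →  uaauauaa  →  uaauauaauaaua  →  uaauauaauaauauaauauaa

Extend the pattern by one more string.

uaauauaauaauauaauauaauaauauaauaaua

Each term (from the third on) is the previous term followed by the one before it: term 3 = ua·a = uaa.
Continuing: uaauauaauaauauaauauaa · uaauauaauaaua gives term 8.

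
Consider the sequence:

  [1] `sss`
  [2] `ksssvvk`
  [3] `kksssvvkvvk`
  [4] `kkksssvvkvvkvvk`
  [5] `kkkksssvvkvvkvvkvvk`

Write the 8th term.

kkkkkkksssvvkvvkvvkvvkvvkvvkvvk

Each term wraps the previous one in k on the left and vvk on the right.
From kkkksssvvkvvkvvkvvk, 3 further steps: kkkksssvvkvvkvvkvvk → kkkkksssvvkvvkvvkvvkvvk → kkkkkksssvvkvvkvvkvvkvvkvvk → (answer).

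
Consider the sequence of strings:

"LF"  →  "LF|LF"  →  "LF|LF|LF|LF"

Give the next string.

LF|LF|LF|LF|LF|LF|LF|LF

s(k+1) = s(k)·|·s(k) — each term doubles the last with '|' between the halves.
So the next term is two copies of LF|LF|LF|LF with '|' between the halves.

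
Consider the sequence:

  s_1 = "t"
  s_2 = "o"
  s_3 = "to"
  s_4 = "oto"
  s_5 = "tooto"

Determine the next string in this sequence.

ototooto

Each term (from the third on) is the two preceding terms concatenated in order: term 3 = t·o = to.
Continuing: oto · tooto gives term 6.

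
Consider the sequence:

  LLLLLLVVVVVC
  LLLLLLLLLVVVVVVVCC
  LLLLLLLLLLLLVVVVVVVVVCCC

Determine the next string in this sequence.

Each string has the form L^{3n} V^{2n+1} C^{n-1}, where the shown terms are n = 2, 3, 4.
Setting n = 5 gives 15, 11, 4 characters in each block.

LLLLLLLLLLLLLLLVVVVVVVVVVVCCCC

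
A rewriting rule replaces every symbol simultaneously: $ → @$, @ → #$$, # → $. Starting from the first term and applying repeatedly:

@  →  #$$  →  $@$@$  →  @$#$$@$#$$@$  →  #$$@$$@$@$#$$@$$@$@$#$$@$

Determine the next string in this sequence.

Rewriting the 25 symbols of #$$@$$@$@$#$$@$$@$@$#$$@$ one by one yields $ @$ @$ #$$ @$ @$ #$$ @$ #$$ @$ $ @$ @$ #$$ @$ @$ #$$ @$ #$$ @$ $ @$ @$ #$$ @$; concatenated:

$@$@$#$$@$@$#$$@$#$$@$$@$@$#$$@$@$#$$@$#$$@$$@$@$#$$@$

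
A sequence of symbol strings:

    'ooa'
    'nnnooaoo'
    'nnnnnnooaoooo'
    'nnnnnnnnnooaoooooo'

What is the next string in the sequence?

nnnnnnnnnnnnooaoooooooo

Each term wraps the previous one in nnn on the left and oo on the right.
So the next term is nnn·nnnnnnnnnooaoooooo·oo.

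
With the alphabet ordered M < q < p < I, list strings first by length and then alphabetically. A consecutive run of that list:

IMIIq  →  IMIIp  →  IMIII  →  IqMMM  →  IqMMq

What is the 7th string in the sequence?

Stepping forward 2 times from IqMMq: IqMMq → IqMMp, then the target.

IqMMI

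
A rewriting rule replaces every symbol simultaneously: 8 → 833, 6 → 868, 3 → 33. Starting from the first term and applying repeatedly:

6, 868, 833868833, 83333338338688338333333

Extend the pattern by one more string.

Applying the rule to each of the 23 symbols of 83333338338688338333333 gives the pieces 833 33 33 33 33 33 33 833 33 33 833 868 833 833 33 33 833 33 33 33 33 33 33, which concatenate to the answer.

83333333333333383333338338688338333333833333333333333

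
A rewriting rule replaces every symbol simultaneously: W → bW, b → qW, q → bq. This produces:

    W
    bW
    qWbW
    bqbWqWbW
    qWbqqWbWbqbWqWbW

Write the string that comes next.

Rewriting the 16 symbols of qWbqqWbWbqbWqWbW one by one yields bq bW qW bq bq bW qW bW qW bq qW bW bq bW qW bW; concatenated:

bqbWqWbqbqbWqWbWqWbqqWbWbqbWqWbW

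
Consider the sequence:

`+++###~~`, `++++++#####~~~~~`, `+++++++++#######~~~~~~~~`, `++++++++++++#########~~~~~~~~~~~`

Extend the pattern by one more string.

Reading off run lengths: + runs 3, 6, 9, 12; # runs 3, 5, 7, 9; ~ runs 2, 5, 8, 11 — each is linear in n (n = 1, 2, …).
At n = 5 the blocks have lengths 15, 11, 14.

+++++++++++++++###########~~~~~~~~~~~~~~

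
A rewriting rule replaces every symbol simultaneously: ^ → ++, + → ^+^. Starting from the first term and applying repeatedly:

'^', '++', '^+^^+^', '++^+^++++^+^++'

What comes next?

Rewriting the 14 symbols of ++^+^++++^+^++ one by one yields ^+^ ^+^ ++ ^+^ ++ ^+^ ^+^ ^+^ ^+^ ++ ^+^ ++ ^+^ ^+^; concatenated:

^+^^+^++^+^++^+^^+^^+^^+^++^+^++^+^^+^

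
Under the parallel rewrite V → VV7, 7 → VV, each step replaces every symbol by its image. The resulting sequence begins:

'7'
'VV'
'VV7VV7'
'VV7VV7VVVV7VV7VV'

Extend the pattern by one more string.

φ(VV7VV7VVVV7VV7VV) expands symbol-by-symbol to VV7 VV7 VV VV7 VV7 VV VV7 VV7 VV7 VV7 VV VV7 VV7 VV VV7 VV7; joining the 16 pieces gives the next term.

VV7VV7VVVV7VV7VVVV7VV7VV7VV7VVVV7VV7VVVV7VV7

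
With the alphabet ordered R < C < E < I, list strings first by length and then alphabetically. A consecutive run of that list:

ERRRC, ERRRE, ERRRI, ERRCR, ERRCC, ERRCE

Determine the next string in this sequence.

ERRCI

Treat ERRCE as a base-4 numeral over the given alphabet and add one, carrying through any trailing I's.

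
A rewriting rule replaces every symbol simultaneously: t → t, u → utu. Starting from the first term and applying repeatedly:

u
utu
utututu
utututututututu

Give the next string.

Replace each of the 15 characters of utututututututu in place — utu t utu t utu t utu t utu t utu t utu t utu — and concatenate.

utututututututututututututututu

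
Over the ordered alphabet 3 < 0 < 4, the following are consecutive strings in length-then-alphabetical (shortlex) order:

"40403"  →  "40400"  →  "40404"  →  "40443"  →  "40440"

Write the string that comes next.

40444

Treat 40440 as a base-3 numeral over the given alphabet and add one, carrying through any trailing 4's.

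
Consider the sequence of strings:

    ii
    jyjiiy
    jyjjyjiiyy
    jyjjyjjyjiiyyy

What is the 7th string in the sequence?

jyjjyjjyjjyjjyjjyjiiyyyyyy

s(k+1) = jyj·s(k)·y, so each term gains jyj as a prefix and y as a suffix.
From jyjjyjjyjiiyyy, 3 further steps: jyjjyjjyjiiyyy → jyjjyjjyjjyjiiyyyy → jyjjyjjyjjyjjyjiiyyyyy → (answer).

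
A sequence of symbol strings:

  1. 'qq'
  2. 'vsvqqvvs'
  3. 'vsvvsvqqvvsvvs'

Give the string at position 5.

Every step adds vsv to the front and vvs to the end of the previous string.
From vsvvsvqqvvsvvs, 2 further steps: vsvvsvqqvvsvvs → vsvvsvvsvqqvvsvvsvvs → (answer).

vsvvsvvsvvsvqqvvsvvsvvsvvs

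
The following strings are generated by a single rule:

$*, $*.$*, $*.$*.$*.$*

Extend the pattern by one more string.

s(k+1) = s(k)·.·s(k) — each term doubles the last with '.' between the halves.
Doubling $*.$*.$*.$* with '.' between the halves:

$*.$*.$*.$*.$*.$*.$*.$*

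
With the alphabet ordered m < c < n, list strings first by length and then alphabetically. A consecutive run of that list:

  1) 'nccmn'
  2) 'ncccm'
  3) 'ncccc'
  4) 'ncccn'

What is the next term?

nccnm

The successor of ncccn increments the rightmost position that isn't already n and resets every position after it to m.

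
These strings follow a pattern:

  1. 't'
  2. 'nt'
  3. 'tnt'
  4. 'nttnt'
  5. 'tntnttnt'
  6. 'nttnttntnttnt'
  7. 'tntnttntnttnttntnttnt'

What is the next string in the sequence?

Each term (from the third on) is the two preceding terms concatenated in order: term 3 = t·nt = tnt.
Continuing: nttnttntnttnt · tntnttntnttnttntnttnt gives term 8.

nttnttntnttnttntnttntnttnttntnttnt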